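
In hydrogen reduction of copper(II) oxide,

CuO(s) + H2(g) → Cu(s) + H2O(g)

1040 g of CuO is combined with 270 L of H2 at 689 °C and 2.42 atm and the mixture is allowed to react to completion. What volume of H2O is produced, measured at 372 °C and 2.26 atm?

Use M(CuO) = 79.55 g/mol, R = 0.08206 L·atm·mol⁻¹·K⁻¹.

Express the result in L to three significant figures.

n(CuO) = 1040 / 79.55 = 13.07 mol
n(H2) = PV/RT = (2.42 × 270) / (0.08206 × 962.15) = 8.276 mol
For 13.07 mol CuO, stoichiometry requires (1/1) × 13.07 = 13.07 mol H2; 8.276 mol is available, so H2 is limiting.
n(H2O) = (1/1) × 8.276 = 8.276 mol
V(H2O) = nRT/P = 8.276 × 0.08206 × 645.15 / 2.26 = 193.9 L

194 L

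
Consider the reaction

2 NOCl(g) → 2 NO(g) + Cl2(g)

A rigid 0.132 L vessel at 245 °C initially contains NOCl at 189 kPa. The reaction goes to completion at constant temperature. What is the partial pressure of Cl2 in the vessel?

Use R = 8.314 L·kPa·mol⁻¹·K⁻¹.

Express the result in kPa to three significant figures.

n(NOCl)₀ = PV/RT = (189 × 0.132) / (8.314 × 518.15) = 0.005791 mol
n(Cl2) = (1/2) × 0.005791 = 0.002896 mol
P(Cl2) = nRT/V = 0.002896 × 8.314 × 518.15 / 0.132 = 94.51 kPa

94.5 kPa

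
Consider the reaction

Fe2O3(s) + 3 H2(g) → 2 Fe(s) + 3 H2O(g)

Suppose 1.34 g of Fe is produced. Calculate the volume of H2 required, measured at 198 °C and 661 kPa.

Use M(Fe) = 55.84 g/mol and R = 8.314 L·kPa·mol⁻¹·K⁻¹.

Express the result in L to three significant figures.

0.213 L

n(Fe) = 1.340 / 55.84 = 0.02400 mol
n(H2) = (3/2) × 0.02400 = 0.03600 mol
V = nRT/P = 0.03600 × 8.314 × 471.15 / 661 = 0.2133 L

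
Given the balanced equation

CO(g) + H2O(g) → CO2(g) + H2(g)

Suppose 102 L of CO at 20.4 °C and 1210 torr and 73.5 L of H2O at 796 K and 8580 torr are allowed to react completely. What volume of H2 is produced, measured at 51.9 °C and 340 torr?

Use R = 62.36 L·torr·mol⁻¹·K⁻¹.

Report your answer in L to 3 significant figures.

402 L

n(CO) = PV/RT = (1210 × 102) / (62.36 × 293.55) = 6.742 mol
n(H2O) = PV/RT = (8580 × 73.5) / (62.36 × 796) = 12.70 mol
For 6.742 mol CO, stoichiometry requires (1/1) × 6.742 = 6.742 mol H2O; 12.70 mol is available, so CO is limiting.
n(H2) = (1/1) × 6.742 = 6.742 mol
V(H2) = nRT/P = 6.742 × 62.36 × 325.05 / 340 = 401.9 L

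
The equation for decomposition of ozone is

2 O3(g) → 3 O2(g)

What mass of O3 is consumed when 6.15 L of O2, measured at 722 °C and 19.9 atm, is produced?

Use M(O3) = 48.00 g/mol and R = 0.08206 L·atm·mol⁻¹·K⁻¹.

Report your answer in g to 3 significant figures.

48.0 g

n(O2) = PV/RT = (19.9 × 6.15) / (0.08206 × 995.15) = 1.499 mol
n(O3) = (2/3) × 1.499 = 0.9993 mol
m(O3) = 0.9993 × 48.00 = 47.97 g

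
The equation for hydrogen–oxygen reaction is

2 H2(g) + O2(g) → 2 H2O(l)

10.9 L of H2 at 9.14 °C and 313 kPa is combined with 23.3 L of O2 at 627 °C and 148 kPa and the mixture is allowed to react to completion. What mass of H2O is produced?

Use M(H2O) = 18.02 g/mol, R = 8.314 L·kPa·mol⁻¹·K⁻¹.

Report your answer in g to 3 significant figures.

n(H2) = PV/RT = (313 × 10.9) / (8.314 × 282.29) = 1.454 mol
n(O2) = PV/RT = (148 × 23.3) / (8.314 × 900.15) = 0.4608 mol
For 1.454 mol H2, stoichiometry requires (1/2) × 1.454 = 0.7270 mol O2; 0.4608 mol is available, so O2 is limiting.
n(H2O) = (2/1) × 0.4608 = 0.9216 mol
m(H2O) = 0.9216 × 18.02 = 16.61 g

16.6 g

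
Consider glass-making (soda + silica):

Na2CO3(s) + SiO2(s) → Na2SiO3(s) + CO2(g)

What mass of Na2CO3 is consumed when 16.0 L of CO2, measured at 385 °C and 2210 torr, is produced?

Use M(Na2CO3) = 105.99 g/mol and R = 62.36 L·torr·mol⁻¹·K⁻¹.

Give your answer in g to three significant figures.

n(CO2) = PV/RT = (2210 × 16.0) / (62.36 × 658.15) = 0.8616 mol
n(Na2CO3) = (1/1) × 0.8616 = 0.8616 mol
m(Na2CO3) = 0.8616 × 105.99 = 91.32 g

91.3 g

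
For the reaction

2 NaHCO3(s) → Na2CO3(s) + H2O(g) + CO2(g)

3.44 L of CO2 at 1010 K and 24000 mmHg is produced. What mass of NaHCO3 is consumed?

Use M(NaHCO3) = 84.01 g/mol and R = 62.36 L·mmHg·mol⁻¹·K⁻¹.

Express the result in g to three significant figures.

220 g

n(CO2) = PV/RT = (24000 × 3.44) / (62.36 × 1010) = 1.311 mol
n(NaHCO3) = (2/1) × 1.311 = 2.622 mol
m(NaHCO3) = 2.622 × 84.01 = 220.3 g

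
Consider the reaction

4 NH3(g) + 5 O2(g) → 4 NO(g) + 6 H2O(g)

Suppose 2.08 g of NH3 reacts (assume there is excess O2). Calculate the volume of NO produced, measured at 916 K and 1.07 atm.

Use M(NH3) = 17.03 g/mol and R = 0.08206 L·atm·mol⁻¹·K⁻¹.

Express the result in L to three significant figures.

n(NH3) = 2.080 / 17.03 = 0.1221 mol
n(NO) = (4/4) × 0.1221 = 0.1221 mol
V = nRT/P = 0.1221 × 0.08206 × 916 / 1.07 = 8.577 L

8.58 L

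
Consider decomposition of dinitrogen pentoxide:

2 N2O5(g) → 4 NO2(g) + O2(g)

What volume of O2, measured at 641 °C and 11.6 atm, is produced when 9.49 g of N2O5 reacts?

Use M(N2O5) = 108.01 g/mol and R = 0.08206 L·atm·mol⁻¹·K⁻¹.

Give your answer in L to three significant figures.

0.284 L

n(N2O5) = 9.490 / 108.01 = 0.08786 mol
n(O2) = (1/2) × 0.08786 = 0.04393 mol
V = nRT/P = 0.04393 × 0.08206 × 914.15 / 11.6 = 0.2841 L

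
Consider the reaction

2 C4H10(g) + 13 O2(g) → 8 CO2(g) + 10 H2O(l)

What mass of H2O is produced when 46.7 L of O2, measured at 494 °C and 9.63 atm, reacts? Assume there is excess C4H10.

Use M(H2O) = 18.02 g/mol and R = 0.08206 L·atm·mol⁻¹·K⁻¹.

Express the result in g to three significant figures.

n(O2) = PV/RT = (9.63 × 46.7) / (0.08206 × 767.15) = 7.144 mol
n(H2O) = (10/13) × 7.144 = 5.495 mol
m(H2O) = 5.495 × 18.02 = 99.02 g

99.0 g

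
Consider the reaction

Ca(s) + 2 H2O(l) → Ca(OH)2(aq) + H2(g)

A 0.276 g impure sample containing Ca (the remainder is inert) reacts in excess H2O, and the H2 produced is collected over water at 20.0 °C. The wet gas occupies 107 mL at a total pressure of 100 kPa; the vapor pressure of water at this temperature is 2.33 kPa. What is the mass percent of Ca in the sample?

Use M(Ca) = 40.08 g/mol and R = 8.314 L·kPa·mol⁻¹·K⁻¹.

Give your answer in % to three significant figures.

P(H2) = 100 − 2.33 = 97.67 kPa
n(H2) = PV/RT = (97.67 × 0.1070) / (8.314 × 293.15) = 0.004288 mol
n(Ca) = (1/1) × 0.004288 = 0.004288 mol
m(Ca) = 0.004288 × 40.08 = 0.1719 g
%Ca = 0.1719 / 0.276 × 100 = 62.28%

62.3 %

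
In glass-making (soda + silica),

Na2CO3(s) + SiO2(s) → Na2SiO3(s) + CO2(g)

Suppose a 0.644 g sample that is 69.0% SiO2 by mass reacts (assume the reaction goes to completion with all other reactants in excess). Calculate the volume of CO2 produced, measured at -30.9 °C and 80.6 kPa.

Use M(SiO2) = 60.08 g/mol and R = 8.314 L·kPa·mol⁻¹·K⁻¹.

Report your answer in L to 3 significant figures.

mass of SiO2 = 0.644 × 69.0/100 = 0.4444 g
n(SiO2) = 0.4444 / 60.08 = 0.007397 mol
n(CO2) = (1/1) × 0.007397 = 0.007397 mol
V = nRT/P = 0.007397 × 8.314 × 242.25 / 80.6 = 0.1848 L

0.185 L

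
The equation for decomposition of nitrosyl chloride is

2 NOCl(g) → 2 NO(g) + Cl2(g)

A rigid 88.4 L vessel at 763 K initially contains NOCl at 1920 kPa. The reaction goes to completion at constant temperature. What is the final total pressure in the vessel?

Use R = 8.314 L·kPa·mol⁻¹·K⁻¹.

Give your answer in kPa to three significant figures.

At constant T and V, P ∝ n(gas): 2 mol gas → 3 mol gas.
P_final = (3/2) × 1920 = 2880 kPa

2880 kPa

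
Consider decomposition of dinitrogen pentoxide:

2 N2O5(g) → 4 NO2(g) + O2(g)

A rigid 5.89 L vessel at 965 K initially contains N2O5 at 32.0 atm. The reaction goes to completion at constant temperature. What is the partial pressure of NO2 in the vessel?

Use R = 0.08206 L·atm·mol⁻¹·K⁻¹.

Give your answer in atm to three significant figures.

64.0 atm

n(N2O5)₀ = PV/RT = (32.0 × 5.89) / (0.08206 × 965) = 2.380 mol
n(NO2) = (4/2) × 2.380 = 4.760 mol
P(NO2) = nRT/V = 4.760 × 0.08206 × 965 / 5.89 = 64.00 atm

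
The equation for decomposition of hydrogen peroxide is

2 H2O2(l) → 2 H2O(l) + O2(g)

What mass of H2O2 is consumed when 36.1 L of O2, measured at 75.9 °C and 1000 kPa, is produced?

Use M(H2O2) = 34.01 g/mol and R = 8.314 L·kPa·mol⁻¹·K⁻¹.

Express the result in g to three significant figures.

n(O2) = PV/RT = (1000 × 36.1) / (8.314 × 349.05) = 12.44 mol
n(H2O2) = (2/1) × 12.44 = 24.88 mol
m(H2O2) = 24.88 × 34.01 = 846.2 g

846 g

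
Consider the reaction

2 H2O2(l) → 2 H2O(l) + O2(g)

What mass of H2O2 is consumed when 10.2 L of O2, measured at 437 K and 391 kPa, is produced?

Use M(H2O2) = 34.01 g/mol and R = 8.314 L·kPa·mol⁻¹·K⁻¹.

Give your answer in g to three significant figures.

74.7 g

n(O2) = PV/RT = (391 × 10.2) / (8.314 × 437) = 1.098 mol
n(H2O2) = (2/1) × 1.098 = 2.196 mol
m(H2O2) = 2.196 × 34.01 = 74.69 g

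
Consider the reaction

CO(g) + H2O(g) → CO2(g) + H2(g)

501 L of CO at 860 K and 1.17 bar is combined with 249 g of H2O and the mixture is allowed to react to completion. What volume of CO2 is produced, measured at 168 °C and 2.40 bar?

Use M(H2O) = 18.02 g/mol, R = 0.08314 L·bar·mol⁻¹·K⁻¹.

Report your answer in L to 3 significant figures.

125 L

n(CO) = PV/RT = (1.17 × 501) / (0.08314 × 860) = 8.198 mol
n(H2O) = 249 / 18.02 = 13.82 mol
For 8.198 mol CO, stoichiometry requires (1/1) × 8.198 = 8.198 mol H2O; 13.82 mol is available, so CO is limiting.
n(CO2) = (1/1) × 8.198 = 8.198 mol
V(CO2) = nRT/P = 8.198 × 0.08314 × 441.15 / 2.40 = 125.3 L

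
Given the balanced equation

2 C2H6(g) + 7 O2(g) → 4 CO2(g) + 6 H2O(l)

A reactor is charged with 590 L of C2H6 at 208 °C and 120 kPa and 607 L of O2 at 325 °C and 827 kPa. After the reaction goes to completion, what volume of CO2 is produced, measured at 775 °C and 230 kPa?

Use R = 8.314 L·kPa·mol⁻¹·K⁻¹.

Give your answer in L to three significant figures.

n(C2H6) = PV/RT = (120 × 590) / (8.314 × 481.15) = 17.70 mol
n(O2) = PV/RT = (827 × 607) / (8.314 × 598.15) = 100.9 mol
For 17.70 mol C2H6, stoichiometry requires (7/2) × 17.70 = 61.95 mol O2; 100.9 mol is available, so C2H6 is limiting.
n(CO2) = (4/2) × 17.70 = 35.40 mol
V(CO2) = nRT/P = 35.40 × 8.314 × 1048.15 / 230 = 1341 L

1340 L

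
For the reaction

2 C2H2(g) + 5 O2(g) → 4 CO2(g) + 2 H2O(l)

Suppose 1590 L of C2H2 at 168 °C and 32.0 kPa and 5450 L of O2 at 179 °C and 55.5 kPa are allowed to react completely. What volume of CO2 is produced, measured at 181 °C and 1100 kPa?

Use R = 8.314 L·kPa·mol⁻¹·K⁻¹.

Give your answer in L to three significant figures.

n(C2H2) = PV/RT = (32.0 × 1590) / (8.314 × 441.15) = 13.87 mol
n(O2) = PV/RT = (55.5 × 5450) / (8.314 × 452.15) = 80.46 mol
For 13.87 mol C2H2, stoichiometry requires (5/2) × 13.87 = 34.67 mol O2; 80.46 mol is available, so C2H2 is limiting.
n(CO2) = (4/2) × 13.87 = 27.74 mol
V(CO2) = nRT/P = 27.74 × 8.314 × 454.15 / 1100 = 95.22 L

95.2 L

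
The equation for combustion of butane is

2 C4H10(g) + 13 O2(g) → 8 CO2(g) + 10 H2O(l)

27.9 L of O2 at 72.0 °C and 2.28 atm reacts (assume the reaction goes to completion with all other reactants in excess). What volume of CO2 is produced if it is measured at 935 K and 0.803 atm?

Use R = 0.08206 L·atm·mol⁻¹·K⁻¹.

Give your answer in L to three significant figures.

n(O2) = PV/RT = (2.28 × 27.9) / (0.08206 × 345.15) = 2.246 mol
n(CO2) = (8/13) × 2.246 = 1.382 mol
V = nRT/P = 1.382 × 0.08206 × 935 / 0.803 = 132.0 L

132 L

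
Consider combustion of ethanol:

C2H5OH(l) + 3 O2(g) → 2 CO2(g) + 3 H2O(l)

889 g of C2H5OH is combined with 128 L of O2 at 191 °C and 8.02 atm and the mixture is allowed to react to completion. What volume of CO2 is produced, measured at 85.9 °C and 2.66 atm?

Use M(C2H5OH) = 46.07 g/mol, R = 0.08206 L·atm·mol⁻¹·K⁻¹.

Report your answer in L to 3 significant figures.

n(C2H5OH) = 889 / 46.07 = 19.30 mol
n(O2) = PV/RT = (8.02 × 128) / (0.08206 × 464.15) = 26.95 mol
For 19.30 mol C2H5OH, stoichiometry requires (3/1) × 19.30 = 57.90 mol O2; 26.95 mol is available, so O2 is limiting.
n(CO2) = (2/3) × 26.95 = 17.97 mol
V(CO2) = nRT/P = 17.97 × 0.08206 × 359.05 / 2.66 = 199.0 L

199 L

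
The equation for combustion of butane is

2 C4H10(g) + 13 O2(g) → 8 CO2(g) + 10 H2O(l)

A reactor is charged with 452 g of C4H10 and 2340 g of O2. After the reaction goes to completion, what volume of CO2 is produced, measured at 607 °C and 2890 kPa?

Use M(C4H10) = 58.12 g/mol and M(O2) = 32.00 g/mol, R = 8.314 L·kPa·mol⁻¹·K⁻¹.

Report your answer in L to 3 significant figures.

78.8 L

n(C4H10) = 452 / 58.12 = 7.777 mol
n(O2) = 2340 / 32.00 = 73.12 mol
For 7.777 mol C4H10, stoichiometry requires (13/2) × 7.777 = 50.55 mol O2; 73.12 mol is available, so C4H10 is limiting.
n(CO2) = (8/2) × 7.777 = 31.11 mol
V(CO2) = nRT/P = 31.11 × 8.314 × 880.15 / 2890 = 78.77 L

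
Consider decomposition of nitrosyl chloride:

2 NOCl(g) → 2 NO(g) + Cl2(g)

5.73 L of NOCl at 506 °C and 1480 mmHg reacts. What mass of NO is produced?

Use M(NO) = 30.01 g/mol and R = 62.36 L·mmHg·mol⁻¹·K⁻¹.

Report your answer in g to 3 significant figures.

n(NOCl) = PV/RT = (1480 × 5.73) / (62.36 × 779.15) = 0.1745 mol
n(NO) = (2/2) × 0.1745 = 0.1745 mol
m(NO) = 0.1745 × 30.01 = 5.237 g

5.24 g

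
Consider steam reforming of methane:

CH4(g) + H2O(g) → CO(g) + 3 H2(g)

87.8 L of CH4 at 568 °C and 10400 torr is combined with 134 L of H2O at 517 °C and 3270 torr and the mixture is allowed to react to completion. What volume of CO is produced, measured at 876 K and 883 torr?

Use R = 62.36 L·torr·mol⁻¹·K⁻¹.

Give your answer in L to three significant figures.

n(CH4) = PV/RT = (10400 × 87.8) / (62.36 × 841.15) = 17.41 mol
n(H2O) = PV/RT = (3270 × 134) / (62.36 × 790.15) = 8.893 mol
For 17.41 mol CH4, stoichiometry requires (1/1) × 17.41 = 17.41 mol H2O; 8.893 mol is available, so H2O is limiting.
n(CO) = (1/1) × 8.893 = 8.893 mol
V(CO) = nRT/P = 8.893 × 62.36 × 876 / 883 = 550.2 L

550 L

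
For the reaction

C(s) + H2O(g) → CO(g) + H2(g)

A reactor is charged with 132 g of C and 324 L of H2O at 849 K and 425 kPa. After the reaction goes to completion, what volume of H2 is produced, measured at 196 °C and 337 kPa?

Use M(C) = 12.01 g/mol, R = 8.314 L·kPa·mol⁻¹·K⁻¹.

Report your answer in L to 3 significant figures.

127 L

n(C) = 132 / 12.01 = 10.99 mol
n(H2O) = PV/RT = (425 × 324) / (8.314 × 849) = 19.51 mol
For 10.99 mol C, stoichiometry requires (1/1) × 10.99 = 10.99 mol H2O; 19.51 mol is available, so C is limiting.
n(H2) = (1/1) × 10.99 = 10.99 mol
V(H2) = nRT/P = 10.99 × 8.314 × 469.15 / 337 = 127.2 L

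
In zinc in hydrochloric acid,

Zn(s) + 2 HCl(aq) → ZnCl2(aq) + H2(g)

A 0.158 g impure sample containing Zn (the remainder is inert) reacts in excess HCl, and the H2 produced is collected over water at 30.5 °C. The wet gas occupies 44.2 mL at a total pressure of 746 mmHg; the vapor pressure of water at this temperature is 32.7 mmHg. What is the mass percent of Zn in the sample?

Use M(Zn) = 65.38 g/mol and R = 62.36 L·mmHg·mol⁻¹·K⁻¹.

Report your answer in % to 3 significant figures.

68.9 %

P(H2) = 746 − 32.7 = 713.3 mmHg
n(H2) = PV/RT = (713.3 × 0.04420) / (62.36 × 303.65) = 0.001665 mol
n(Zn) = (1/1) × 0.001665 = 0.001665 mol
m(Zn) = 0.001665 × 65.38 = 0.1089 g
%Zn = 0.1089 / 0.158 × 100 = 68.92%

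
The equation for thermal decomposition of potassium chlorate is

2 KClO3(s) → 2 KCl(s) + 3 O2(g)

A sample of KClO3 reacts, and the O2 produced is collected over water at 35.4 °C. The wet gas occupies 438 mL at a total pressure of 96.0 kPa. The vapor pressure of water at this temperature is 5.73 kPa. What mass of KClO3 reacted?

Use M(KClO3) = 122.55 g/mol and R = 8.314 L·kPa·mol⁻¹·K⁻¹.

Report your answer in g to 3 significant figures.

1.26 g

P(O2) = 96.0 − 5.73 = 90.27 kPa
n(O2) = PV/RT = (90.27 × 0.4380) / (8.314 × 308.55) = 0.01541 mol
n(KClO3) = (2/3) × 0.01541 = 0.01027 mol
m(KClO3) = 0.01027 × 122.55 = 1.259 g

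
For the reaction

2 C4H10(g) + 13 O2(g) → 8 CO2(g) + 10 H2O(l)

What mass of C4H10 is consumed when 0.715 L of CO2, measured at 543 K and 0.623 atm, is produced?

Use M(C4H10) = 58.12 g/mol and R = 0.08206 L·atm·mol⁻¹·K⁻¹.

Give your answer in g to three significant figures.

0.145 g

n(CO2) = PV/RT = (0.623 × 0.715) / (0.08206 × 543) = 0.009997 mol
n(C4H10) = (2/8) × 0.009997 = 0.002499 mol
m(C4H10) = 0.002499 × 58.12 = 0.1452 g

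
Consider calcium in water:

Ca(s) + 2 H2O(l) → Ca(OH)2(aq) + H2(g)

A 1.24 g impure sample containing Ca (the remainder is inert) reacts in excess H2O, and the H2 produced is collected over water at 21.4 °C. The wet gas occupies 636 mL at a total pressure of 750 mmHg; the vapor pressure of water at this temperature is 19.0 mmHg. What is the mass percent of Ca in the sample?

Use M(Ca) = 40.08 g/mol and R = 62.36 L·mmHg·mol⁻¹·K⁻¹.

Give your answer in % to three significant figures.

81.8 %

P(H2) = 750 − 19.0 = 731.0 mmHg
n(H2) = PV/RT = (731.0 × 0.6360) / (62.36 × 294.55) = 0.02531 mol
n(Ca) = (1/1) × 0.02531 = 0.02531 mol
m(Ca) = 0.02531 × 40.08 = 1.014 g
%Ca = 1.014 / 1.24 × 100 = 81.77%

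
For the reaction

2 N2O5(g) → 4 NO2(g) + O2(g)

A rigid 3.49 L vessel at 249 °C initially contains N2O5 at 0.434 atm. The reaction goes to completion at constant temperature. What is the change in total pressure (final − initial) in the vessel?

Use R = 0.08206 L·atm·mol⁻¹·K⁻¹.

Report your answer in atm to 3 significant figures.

Since T and V are fixed, P_final/P_initial = n_final/n_initial = 5/2.
P_final = (5/2) × 0.434 = 1.085 atm; ΔP = 1.085 − 0.434 = 0.6510 atm

0.651 atm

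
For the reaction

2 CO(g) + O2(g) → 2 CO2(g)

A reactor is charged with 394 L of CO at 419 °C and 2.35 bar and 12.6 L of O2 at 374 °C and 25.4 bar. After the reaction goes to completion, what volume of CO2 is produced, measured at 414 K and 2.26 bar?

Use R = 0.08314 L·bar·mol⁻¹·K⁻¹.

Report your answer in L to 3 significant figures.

181 L

n(CO) = PV/RT = (2.35 × 394) / (0.08314 × 692.15) = 16.09 mol
n(O2) = PV/RT = (25.4 × 12.6) / (0.08314 × 647.15) = 5.948 mol
For 16.09 mol CO, stoichiometry requires (1/2) × 16.09 = 8.045 mol O2; 5.948 mol is available, so O2 is limiting.
n(CO2) = (2/1) × 5.948 = 11.90 mol
V(CO2) = nRT/P = 11.90 × 0.08314 × 414 / 2.26 = 181.2 L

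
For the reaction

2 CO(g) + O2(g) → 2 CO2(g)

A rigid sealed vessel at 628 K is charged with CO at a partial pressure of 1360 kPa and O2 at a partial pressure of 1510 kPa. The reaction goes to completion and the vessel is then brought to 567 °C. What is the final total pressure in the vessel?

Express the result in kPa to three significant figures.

2930 kPa

With V and T fixed, P_i ∝ n_i, so the mole ratios apply directly to partial pressures at 628 K.
P(O2) required for 1360 kPa of CO = (1/2) × 1360 = 680.0 kPa; available 1510 kPa, so CO is limiting.
P(O2) remaining = 1510 − (1/2) × 1360 = 830.0 kPa
P(gaseous products) = (2)/2 × 1360 = 1360 kPa
P_total at 628 K = 830.0 + 1360 = 2190 kPa
Scaling to 567 °C: P = 2190 × 840.15/628 = 2930 kPa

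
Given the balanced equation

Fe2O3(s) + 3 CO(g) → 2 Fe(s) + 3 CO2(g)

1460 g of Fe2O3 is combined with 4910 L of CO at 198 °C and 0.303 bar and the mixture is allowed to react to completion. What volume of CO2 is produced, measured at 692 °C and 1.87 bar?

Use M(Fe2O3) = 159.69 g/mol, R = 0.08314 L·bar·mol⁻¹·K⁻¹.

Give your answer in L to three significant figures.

n(Fe2O3) = 1460 / 159.69 = 9.143 mol
n(CO) = PV/RT = (0.303 × 4910) / (0.08314 × 471.15) = 37.98 mol
For 9.143 mol Fe2O3, stoichiometry requires (3/1) × 9.143 = 27.43 mol CO; 37.98 mol is available, so Fe2O3 is limiting.
n(CO2) = (3/1) × 9.143 = 27.43 mol
V(CO2) = nRT/P = 27.43 × 0.08314 × 965.15 / 1.87 = 1177 L

1180 L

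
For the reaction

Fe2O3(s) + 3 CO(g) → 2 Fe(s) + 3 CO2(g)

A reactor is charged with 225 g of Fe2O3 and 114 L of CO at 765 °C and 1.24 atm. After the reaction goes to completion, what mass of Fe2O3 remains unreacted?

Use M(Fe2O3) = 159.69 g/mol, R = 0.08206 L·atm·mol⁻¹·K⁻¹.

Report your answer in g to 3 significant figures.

137 g

n(Fe2O3) = 225 / 159.69 = 1.409 mol
n(CO) = PV/RT = (1.24 × 114) / (0.08206 × 1038.15) = 1.659 mol
For 1.409 mol Fe2O3, stoichiometry requires (3/1) × 1.409 = 4.227 mol CO; 1.659 mol is available, so CO is limiting.
n(Fe2O3) consumed = (1/3) × 1.659 = 0.5530 mol; remaining = 1.409 − 0.5530 = 0.8560 mol
m(Fe2O3) = 0.8560 × 159.69 = 136.7 g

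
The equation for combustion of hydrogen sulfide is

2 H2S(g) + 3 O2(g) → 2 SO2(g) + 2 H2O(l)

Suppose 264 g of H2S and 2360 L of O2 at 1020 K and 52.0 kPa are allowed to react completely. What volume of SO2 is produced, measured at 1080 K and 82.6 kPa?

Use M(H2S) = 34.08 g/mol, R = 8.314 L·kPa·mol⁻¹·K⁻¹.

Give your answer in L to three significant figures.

n(H2S) = 264 / 34.08 = 7.746 mol
n(O2) = PV/RT = (52.0 × 2360) / (8.314 × 1020) = 14.47 mol
For 7.746 mol H2S, stoichiometry requires (3/2) × 7.746 = 11.62 mol O2; 14.47 mol is available, so H2S is limiting.
n(SO2) = (2/2) × 7.746 = 7.746 mol
V(SO2) = nRT/P = 7.746 × 8.314 × 1080 / 82.6 = 842.0 L

842 L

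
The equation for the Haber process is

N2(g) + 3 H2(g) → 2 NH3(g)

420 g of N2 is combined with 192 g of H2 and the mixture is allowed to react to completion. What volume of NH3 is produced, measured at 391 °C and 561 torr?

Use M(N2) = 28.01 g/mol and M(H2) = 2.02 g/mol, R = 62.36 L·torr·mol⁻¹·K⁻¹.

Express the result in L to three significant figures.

2210 L

n(N2) = 420 / 28.01 = 14.99 mol
n(H2) = 192 / 2.02 = 95.05 mol
For 14.99 mol N2, stoichiometry requires (3/1) × 14.99 = 44.97 mol H2; 95.05 mol is available, so N2 is limiting.
n(NH3) = (2/1) × 14.99 = 29.98 mol
V(NH3) = nRT/P = 29.98 × 62.36 × 664.15 / 561 = 2213 L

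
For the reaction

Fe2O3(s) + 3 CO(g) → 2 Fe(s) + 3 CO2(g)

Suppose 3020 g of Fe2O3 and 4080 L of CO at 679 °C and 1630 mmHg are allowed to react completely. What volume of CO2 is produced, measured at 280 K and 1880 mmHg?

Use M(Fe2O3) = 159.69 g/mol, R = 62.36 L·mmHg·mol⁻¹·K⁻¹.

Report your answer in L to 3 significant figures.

527 L

n(Fe2O3) = 3020 / 159.69 = 18.91 mol
n(CO) = PV/RT = (1630 × 4080) / (62.36 × 952.15) = 112.0 mol
For 18.91 mol Fe2O3, stoichiometry requires (3/1) × 18.91 = 56.73 mol CO; 112.0 mol is available, so Fe2O3 is limiting.
n(CO2) = (3/1) × 18.91 = 56.73 mol
V(CO2) = nRT/P = 56.73 × 62.36 × 280 / 1880 = 526.9 L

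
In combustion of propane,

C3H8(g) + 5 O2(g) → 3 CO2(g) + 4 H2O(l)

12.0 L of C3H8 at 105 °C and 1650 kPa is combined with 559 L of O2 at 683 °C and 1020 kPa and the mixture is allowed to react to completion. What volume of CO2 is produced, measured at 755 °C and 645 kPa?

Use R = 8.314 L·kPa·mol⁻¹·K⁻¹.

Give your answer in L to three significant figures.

n(C3H8) = PV/RT = (1650 × 12.0) / (8.314 × 378.15) = 6.298 mol
n(O2) = PV/RT = (1020 × 559) / (8.314 × 956.15) = 71.73 mol
For 6.298 mol C3H8, stoichiometry requires (5/1) × 6.298 = 31.49 mol O2; 71.73 mol is available, so C3H8 is limiting.
n(CO2) = (3/1) × 6.298 = 18.89 mol
V(CO2) = nRT/P = 18.89 × 8.314 × 1028.15 / 645 = 250.3 L

250 L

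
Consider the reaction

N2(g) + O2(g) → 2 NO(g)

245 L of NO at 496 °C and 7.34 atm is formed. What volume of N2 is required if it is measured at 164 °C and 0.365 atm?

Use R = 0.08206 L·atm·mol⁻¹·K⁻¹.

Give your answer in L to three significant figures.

1400 L

n(NO) = PV/RT = (7.34 × 245) / (0.08206 × 769.15) = 28.49 mol
n(N2) = (1/2) × 28.49 = 14.24 mol
V = nRT/P = 14.24 × 0.08206 × 437.15 / 0.365 = 1400 L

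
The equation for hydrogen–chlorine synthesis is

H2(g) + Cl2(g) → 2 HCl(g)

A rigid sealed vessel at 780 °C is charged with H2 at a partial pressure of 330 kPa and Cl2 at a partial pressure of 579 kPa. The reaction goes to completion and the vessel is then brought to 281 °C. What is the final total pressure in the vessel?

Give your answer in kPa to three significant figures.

Because the vessel is rigid and T is held at 780 °C, work the stoichiometry in partial pressures (P_i = n_iRT/V).
P(Cl2) required for 330 kPa of H2 = (1/1) × 330 = 330.0 kPa; available 579 kPa, so H2 is limiting.
P(Cl2) remaining = 579 − (1/1) × 330 = 249.0 kPa
P(gaseous products) = (2)/1 × 330 = 660.0 kPa
P_total at 780 °C = 249.0 + 660.0 = 909.0 kPa
Scaling to 281 °C: P = 909.0 × 554.15/1053.15 = 478.3 kPa

478 kPa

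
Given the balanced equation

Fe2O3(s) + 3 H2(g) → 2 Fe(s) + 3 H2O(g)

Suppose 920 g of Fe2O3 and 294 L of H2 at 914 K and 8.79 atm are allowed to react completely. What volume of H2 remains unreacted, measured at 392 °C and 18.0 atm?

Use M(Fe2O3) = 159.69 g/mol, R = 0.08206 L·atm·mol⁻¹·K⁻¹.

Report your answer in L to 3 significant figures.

52.1 L

n(Fe2O3) = 920 / 159.69 = 5.761 mol
n(H2) = PV/RT = (8.79 × 294) / (0.08206 × 914) = 34.46 mol
For 5.761 mol Fe2O3, stoichiometry requires (3/1) × 5.761 = 17.28 mol H2; 34.46 mol is available, so Fe2O3 is limiting.
n(H2) consumed = (3/1) × 5.761 = 17.28 mol; remaining = 34.46 − 17.28 = 17.18 mol
V(H2) = nRT/P = 17.18 × 0.08206 × 665.15 / 18.0 = 52.10 L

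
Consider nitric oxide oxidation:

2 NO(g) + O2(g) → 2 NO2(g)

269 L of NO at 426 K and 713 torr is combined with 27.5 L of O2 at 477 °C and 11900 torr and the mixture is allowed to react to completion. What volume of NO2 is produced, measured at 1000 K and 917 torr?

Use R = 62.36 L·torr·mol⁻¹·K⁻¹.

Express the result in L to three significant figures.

491 L

n(NO) = PV/RT = (713 × 269) / (62.36 × 426) = 7.220 mol
n(O2) = PV/RT = (11900 × 27.5) / (62.36 × 750.15) = 6.996 mol
For 7.220 mol NO, stoichiometry requires (1/2) × 7.220 = 3.610 mol O2; 6.996 mol is available, so NO is limiting.
n(NO2) = (2/2) × 7.220 = 7.220 mol
V(NO2) = nRT/P = 7.220 × 62.36 × 1000 / 917 = 491.0 L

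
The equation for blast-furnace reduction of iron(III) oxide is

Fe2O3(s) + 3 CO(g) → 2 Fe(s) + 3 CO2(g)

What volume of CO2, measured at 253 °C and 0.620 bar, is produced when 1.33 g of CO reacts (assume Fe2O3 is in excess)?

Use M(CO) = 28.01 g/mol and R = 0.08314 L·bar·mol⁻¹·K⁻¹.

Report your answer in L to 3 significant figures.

3.35 L

n(CO) = 1.330 / 28.01 = 0.04748 mol
n(CO2) = (3/3) × 0.04748 = 0.04748 mol
V = nRT/P = 0.04748 × 0.08314 × 526.15 / 0.620 = 3.350 L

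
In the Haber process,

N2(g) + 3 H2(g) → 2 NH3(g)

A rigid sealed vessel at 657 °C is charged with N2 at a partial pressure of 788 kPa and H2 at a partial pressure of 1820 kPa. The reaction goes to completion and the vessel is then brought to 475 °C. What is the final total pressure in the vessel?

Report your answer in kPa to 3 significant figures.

1120 kPa

At constant V, partial pressures at 657 °C are proportional to moles, so apply stoichiometry directly to pressures.
P(H2) required for 788 kPa of N2 = (3/1) × 788 = 2364 kPa; available 1820 kPa, so H2 is limiting.
P(N2) remaining = 788 − (1/3) × 1820 = 181.3 kPa
P(gaseous products) = (2)/3 × 1820 = 1213 kPa
P_total at 657 °C = 181.3 + 1213 = 1394 kPa
Scaling to 475 °C: P = 1394 × 748.15/930.15 = 1121 kPa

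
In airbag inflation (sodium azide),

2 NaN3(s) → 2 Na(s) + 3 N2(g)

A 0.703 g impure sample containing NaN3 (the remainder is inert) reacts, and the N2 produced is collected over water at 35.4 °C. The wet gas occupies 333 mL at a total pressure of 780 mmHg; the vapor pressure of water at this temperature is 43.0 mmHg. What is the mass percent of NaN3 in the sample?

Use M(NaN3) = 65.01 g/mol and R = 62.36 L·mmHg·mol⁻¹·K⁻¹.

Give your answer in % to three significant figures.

P(N2) = 780 − 43.0 = 737.0 mmHg
n(N2) = PV/RT = (737.0 × 0.3330) / (62.36 × 308.55) = 0.01275 mol
n(NaN3) = (2/3) × 0.01275 = 0.008500 mol
m(NaN3) = 0.008500 × 65.01 = 0.5526 g
%NaN3 = 0.5526 / 0.703 × 100 = 78.61%

78.6 %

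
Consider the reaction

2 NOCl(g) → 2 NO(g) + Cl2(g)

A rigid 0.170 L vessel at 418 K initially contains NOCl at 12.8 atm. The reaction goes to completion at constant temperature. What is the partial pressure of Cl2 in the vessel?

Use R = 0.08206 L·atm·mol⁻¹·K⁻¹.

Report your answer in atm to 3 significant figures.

6.40 atm

n(NOCl)₀ = PV/RT = (12.8 × 0.170) / (0.08206 × 418) = 0.06344 mol
n(Cl2) = (1/2) × 0.06344 = 0.03172 mol
P(Cl2) = nRT/V = 0.03172 × 0.08206 × 418 / 0.170 = 6.400 atm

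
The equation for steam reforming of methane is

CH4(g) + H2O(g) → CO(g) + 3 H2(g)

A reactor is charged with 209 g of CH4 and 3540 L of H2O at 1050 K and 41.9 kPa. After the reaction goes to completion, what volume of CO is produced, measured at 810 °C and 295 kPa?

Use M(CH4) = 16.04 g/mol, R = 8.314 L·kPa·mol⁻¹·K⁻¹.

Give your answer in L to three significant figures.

n(CH4) = 209 / 16.04 = 13.03 mol
n(H2O) = PV/RT = (41.9 × 3540) / (8.314 × 1050) = 16.99 mol
For 13.03 mol CH4, stoichiometry requires (1/1) × 13.03 = 13.03 mol H2O; 16.99 mol is available, so CH4 is limiting.
n(CO) = (1/1) × 13.03 = 13.03 mol
V(CO) = nRT/P = 13.03 × 8.314 × 1083.15 / 295 = 397.8 L

398 L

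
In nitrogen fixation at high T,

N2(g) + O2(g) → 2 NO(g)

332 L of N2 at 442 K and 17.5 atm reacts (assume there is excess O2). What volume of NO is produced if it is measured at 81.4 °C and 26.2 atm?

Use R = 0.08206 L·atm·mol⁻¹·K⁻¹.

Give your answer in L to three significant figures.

n(N2) = PV/RT = (17.5 × 332) / (0.08206 × 442) = 160.2 mol
n(NO) = (2/1) × 160.2 = 320.4 mol
V = nRT/P = 320.4 × 0.08206 × 354.55 / 26.2 = 355.8 L

356 L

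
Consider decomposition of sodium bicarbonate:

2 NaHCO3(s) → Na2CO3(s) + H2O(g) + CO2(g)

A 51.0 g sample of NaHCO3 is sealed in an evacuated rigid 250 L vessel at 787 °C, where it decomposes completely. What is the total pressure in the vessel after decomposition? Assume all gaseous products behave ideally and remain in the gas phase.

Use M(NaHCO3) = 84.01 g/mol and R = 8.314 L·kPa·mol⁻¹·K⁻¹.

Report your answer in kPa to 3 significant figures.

21.4 kPa

n(NaHCO3) = 51.0 / 84.01 = 0.6071 mol
n(gas produced) = (2/2) × 0.6071 = 0.6071 mol
P = nRT/V = 0.6071 × 8.314 × 1060.15 / 250 = 21.40 kPa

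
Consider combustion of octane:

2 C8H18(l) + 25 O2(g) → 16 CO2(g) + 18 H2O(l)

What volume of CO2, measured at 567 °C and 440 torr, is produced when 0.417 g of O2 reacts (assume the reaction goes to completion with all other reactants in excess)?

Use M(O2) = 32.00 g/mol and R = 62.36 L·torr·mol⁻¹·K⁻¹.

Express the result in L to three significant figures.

n(O2) = 0.4170 / 32.00 = 0.01303 mol
n(CO2) = (16/25) × 0.01303 = 0.008339 mol
V = nRT/P = 0.008339 × 62.36 × 840.15 / 440 = 0.9929 L

0.993 L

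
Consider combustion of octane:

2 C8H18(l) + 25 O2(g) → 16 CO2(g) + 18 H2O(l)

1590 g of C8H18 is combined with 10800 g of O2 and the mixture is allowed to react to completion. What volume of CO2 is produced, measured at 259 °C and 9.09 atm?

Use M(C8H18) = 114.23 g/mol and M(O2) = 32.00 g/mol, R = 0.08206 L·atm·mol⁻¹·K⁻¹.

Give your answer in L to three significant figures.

n(C8H18) = 1590 / 114.23 = 13.92 mol
n(O2) = 10800 / 32.00 = 337.5 mol
For 13.92 mol C8H18, stoichiometry requires (25/2) × 13.92 = 174.0 mol O2; 337.5 mol is available, so C8H18 is limiting.
n(CO2) = (16/2) × 13.92 = 111.4 mol
V(CO2) = nRT/P = 111.4 × 0.08206 × 532.15 / 9.09 = 535.2 L

535 L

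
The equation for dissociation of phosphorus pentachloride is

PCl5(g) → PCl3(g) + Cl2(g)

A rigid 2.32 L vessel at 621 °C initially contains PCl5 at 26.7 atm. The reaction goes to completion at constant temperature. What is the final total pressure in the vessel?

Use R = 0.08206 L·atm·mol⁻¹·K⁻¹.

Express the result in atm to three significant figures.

Rigid vessel, constant T ⇒ P scales with total gas moles (1 → 2).
P_final = (2/1) × 26.7 = 53.40 atm

53.4 atm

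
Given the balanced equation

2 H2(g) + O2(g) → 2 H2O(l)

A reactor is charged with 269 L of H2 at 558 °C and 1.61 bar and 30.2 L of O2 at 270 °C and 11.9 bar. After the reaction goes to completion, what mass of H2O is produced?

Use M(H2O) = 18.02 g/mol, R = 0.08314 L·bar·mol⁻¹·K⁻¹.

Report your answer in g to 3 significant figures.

n(H2) = PV/RT = (1.61 × 269) / (0.08314 × 831.15) = 6.267 mol
n(O2) = PV/RT = (11.9 × 30.2) / (0.08314 × 543.15) = 7.958 mol
For 6.267 mol H2, stoichiometry requires (1/2) × 6.267 = 3.134 mol O2; 7.958 mol is available, so H2 is limiting.
n(H2O) = (2/2) × 6.267 = 6.267 mol
m(H2O) = 6.267 × 18.02 = 112.9 g

113 g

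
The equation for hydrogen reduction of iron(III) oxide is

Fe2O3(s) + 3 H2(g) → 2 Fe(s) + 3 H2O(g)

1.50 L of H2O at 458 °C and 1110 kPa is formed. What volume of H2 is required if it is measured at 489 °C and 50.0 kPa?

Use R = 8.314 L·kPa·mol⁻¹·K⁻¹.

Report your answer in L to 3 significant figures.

n(H2O) = PV/RT = (1110 × 1.50) / (8.314 × 731.15) = 0.2739 mol
n(H2) = (3/3) × 0.2739 = 0.2739 mol
V = nRT/P = 0.2739 × 8.314 × 762.15 / 50.0 = 34.71 L

34.7 L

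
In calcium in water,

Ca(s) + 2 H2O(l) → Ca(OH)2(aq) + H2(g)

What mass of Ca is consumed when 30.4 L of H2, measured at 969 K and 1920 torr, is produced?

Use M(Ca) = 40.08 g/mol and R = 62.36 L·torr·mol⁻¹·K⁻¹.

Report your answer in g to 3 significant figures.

38.7 g

n(H2) = PV/RT = (1920 × 30.4) / (62.36 × 969) = 0.9659 mol
n(Ca) = (1/1) × 0.9659 = 0.9659 mol
m(Ca) = 0.9659 × 40.08 = 38.71 g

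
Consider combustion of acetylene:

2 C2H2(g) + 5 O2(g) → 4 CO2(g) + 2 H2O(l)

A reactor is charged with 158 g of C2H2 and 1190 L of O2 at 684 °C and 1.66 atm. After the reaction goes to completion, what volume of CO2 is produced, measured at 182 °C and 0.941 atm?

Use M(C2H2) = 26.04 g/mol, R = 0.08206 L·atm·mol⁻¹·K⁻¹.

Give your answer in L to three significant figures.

482 L

n(C2H2) = 158 / 26.04 = 6.068 mol
n(O2) = PV/RT = (1.66 × 1190) / (0.08206 × 957.15) = 25.15 mol
For 6.068 mol C2H2, stoichiometry requires (5/2) × 6.068 = 15.17 mol O2; 25.15 mol is available, so C2H2 is limiting.
n(CO2) = (4/2) × 6.068 = 12.14 mol
V(CO2) = nRT/P = 12.14 × 0.08206 × 455.15 / 0.941 = 481.9 L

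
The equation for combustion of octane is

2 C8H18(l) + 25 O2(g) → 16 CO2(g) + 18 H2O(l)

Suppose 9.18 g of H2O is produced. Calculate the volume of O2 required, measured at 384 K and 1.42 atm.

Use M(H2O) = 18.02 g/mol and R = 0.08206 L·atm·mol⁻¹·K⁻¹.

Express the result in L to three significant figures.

n(H2O) = 9.180 / 18.02 = 0.5094 mol
n(O2) = (25/18) × 0.5094 = 0.7075 mol
V = nRT/P = 0.7075 × 0.08206 × 384 / 1.42 = 15.70 L

15.7 L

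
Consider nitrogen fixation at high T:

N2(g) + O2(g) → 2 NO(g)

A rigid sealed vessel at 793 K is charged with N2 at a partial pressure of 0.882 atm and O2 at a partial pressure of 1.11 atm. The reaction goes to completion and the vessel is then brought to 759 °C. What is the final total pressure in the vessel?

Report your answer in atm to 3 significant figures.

2.59 atm

With V and T fixed, P_i ∝ n_i, so the mole ratios apply directly to partial pressures at 793 K.
P(O2) required for 0.882 atm of N2 = (1/1) × 0.882 = 0.8820 atm; available 1.11 atm, so N2 is limiting.
P(O2) remaining = 1.11 − (1/1) × 0.882 = 0.2280 atm
P(gaseous products) = (2)/1 × 0.882 = 1.764 atm
P_total at 793 K = 0.2280 + 1.764 = 1.992 atm
Scaling to 759 °C: P = 1.992 × 1032.15/793 = 2.593 atm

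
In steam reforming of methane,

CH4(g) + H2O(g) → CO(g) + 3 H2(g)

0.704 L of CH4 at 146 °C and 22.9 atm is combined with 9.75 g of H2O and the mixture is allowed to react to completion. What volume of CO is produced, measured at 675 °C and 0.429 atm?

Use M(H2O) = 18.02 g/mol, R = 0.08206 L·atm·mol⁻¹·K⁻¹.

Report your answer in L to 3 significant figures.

n(CH4) = PV/RT = (22.9 × 0.704) / (0.08206 × 419.15) = 0.4687 mol
n(H2O) = 9.75 / 18.02 = 0.5411 mol
For 0.4687 mol CH4, stoichiometry requires (1/1) × 0.4687 = 0.4687 mol H2O; 0.5411 mol is available, so CH4 is limiting.
n(CO) = (1/1) × 0.4687 = 0.4687 mol
V(CO) = nRT/P = 0.4687 × 0.08206 × 948.15 / 0.429 = 85.01 L

85.0 L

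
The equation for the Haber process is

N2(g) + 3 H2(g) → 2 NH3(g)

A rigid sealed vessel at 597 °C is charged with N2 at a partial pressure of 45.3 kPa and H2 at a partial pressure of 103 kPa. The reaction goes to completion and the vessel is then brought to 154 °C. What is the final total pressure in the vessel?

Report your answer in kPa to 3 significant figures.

Because the vessel is rigid and T is held at 597 °C, work the stoichiometry in partial pressures (P_i = n_iRT/V).
P(H2) required for 45.3 kPa of N2 = (3/1) × 45.3 = 135.9 kPa; available 103 kPa, so H2 is limiting.
P(N2) remaining = 45.3 − (1/3) × 103 = 10.97 kPa
P(gaseous products) = (2)/3 × 103 = 68.67 kPa
P_total at 597 °C = 10.97 + 68.67 = 79.64 kPa
Scaling to 154 °C: P = 79.64 × 427.15/870.15 = 39.09 kPa

39.1 kPa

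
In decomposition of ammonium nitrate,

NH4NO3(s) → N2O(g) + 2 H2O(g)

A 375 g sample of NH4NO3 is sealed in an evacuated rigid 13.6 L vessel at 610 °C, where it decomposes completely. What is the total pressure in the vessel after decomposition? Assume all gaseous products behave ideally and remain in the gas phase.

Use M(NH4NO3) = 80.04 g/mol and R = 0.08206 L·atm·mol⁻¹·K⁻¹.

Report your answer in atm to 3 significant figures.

74.9 atm

n(NH4NO3) = 375 / 80.04 = 4.685 mol
n(gas produced) = (3/1) × 4.685 = 14.05 mol
P = nRT/V = 14.05 × 0.08206 × 883.15 / 13.6 = 74.87 atm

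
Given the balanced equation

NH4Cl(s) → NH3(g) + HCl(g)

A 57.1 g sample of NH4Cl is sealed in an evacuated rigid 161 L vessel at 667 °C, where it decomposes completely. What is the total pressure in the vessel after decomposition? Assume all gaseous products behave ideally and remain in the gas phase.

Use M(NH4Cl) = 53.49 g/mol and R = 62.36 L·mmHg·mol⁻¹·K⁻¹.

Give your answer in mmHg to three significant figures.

777 mmHg

n(NH4Cl) = 57.1 / 53.49 = 1.067 mol
n(gas produced) = (2/1) × 1.067 = 2.134 mol
P = nRT/V = 2.134 × 62.36 × 940.15 / 161 = 777.1 mmHg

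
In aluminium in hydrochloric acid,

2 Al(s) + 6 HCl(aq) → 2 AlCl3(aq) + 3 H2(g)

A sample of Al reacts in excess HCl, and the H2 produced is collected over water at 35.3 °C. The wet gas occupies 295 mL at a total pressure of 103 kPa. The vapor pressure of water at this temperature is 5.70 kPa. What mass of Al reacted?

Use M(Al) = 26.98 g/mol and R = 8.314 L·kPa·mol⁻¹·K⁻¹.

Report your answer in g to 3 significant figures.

P(H2) = 103 − 5.70 = 97.30 kPa
n(H2) = PV/RT = (97.30 × 0.2950) / (8.314 × 308.45) = 0.01119 mol
n(Al) = (2/3) × 0.01119 = 0.007460 mol
m(Al) = 0.007460 × 26.98 = 0.2013 g

0.201 g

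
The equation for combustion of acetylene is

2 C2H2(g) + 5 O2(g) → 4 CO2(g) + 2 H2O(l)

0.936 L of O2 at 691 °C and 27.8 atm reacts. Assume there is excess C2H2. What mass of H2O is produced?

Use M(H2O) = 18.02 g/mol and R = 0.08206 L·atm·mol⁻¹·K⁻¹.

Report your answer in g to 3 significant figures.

2.37 g

n(O2) = PV/RT = (27.8 × 0.936) / (0.08206 × 964.15) = 0.3289 mol
n(H2O) = (2/5) × 0.3289 = 0.1316 mol
m(H2O) = 0.1316 × 18.02 = 2.371 g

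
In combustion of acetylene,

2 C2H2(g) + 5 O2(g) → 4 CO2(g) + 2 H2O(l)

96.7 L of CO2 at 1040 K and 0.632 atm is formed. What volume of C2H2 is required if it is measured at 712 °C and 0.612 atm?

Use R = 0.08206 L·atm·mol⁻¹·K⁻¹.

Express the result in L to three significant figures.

47.3 L

n(CO2) = PV/RT = (0.632 × 96.7) / (0.08206 × 1040) = 0.7161 mol
n(C2H2) = (2/4) × 0.7161 = 0.3580 mol
V = nRT/P = 0.3580 × 0.08206 × 985.15 / 0.612 = 47.29 L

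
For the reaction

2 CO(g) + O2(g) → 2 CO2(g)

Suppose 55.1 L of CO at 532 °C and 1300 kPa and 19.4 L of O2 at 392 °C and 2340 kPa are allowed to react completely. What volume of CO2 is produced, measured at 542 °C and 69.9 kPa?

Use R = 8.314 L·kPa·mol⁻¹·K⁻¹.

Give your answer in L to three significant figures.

n(CO) = PV/RT = (1300 × 55.1) / (8.314 × 805.15) = 10.70 mol
n(O2) = PV/RT = (2340 × 19.4) / (8.314 × 665.15) = 8.209 mol
For 10.70 mol CO, stoichiometry requires (1/2) × 10.70 = 5.350 mol O2; 8.209 mol is available, so CO is limiting.
n(CO2) = (2/2) × 10.70 = 10.70 mol
V(CO2) = nRT/P = 10.70 × 8.314 × 815.15 / 69.9 = 1037 L

1040 L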